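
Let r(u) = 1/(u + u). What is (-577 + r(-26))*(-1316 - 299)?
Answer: 48458075/52 ≈ 9.3189e+5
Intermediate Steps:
r(u) = 1/(2*u)
(-577 + r(-26))*(-1316 - 299) = (-577 + (½)/(-26))*(-1316 - 299) = (-577 + (½)*(-1/26))*(-1615) = (-577 - 1/52)*(-1615) = -30005/52*(-1615) = 48458075/52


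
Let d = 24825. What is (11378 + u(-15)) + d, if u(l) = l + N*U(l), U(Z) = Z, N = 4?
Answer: 36128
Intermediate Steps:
u(l) = 5*l (u(l) = l + 4*l = 5*l)
(11378 + u(-15)) + d = (11378 + 5*(-15)) + 24825 = (11378 - 75) + 24825 = 11303 + 24825 = 36128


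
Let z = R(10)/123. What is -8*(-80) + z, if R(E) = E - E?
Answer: 640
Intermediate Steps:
R(E) = 0
z = 0 (z = 0/123 = 0*(1/123) = 0)
-8*(-80) + z = -8*(-80) + 0 = 640 + 0 = 640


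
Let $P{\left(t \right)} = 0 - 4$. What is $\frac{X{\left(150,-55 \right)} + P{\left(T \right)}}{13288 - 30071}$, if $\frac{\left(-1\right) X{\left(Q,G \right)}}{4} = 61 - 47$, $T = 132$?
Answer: $\frac{60}{16783} \approx 0.003575$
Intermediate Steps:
$P{\left(t \right)} = -4$ ($P{\left(t \right)} = 0 - 4 = -4$)
$X{\left(Q,G \right)} = -56$ ($X{\left(Q,G \right)} = - 4 \left(61 - 47\right) = \left(-4\right) 14 = -56$)
$\frac{X{\left(150,-55 \right)} + P{\left(T \right)}}{13288 - 30071} = \frac{-56 - 4}{13288 - 30071} = - \frac{60}{-16783} = \left(-60\right) \left(- \frac{1}{16783}\right) = \frac{60}{16783}$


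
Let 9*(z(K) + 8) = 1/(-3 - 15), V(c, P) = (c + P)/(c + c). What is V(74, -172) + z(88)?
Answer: -25979/2997 ≈ -8.6683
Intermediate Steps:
V(c, P) = (P + c)/(2*c) (V(c, P) = (P + c)/((2*c)) = (P + c)*(1/(2*c)) = (P + c)/(2*c))
z(K) = -1297/162 (z(K) = -8 + 1/(9*(-3 - 15)) = -8 + (⅑)/(-18) = -8 + (⅑)*(-1/18) = -8 - 1/162 = -1297/162)
V(74, -172) + z(88) = (½)*(-172 + 74)/74 - 1297/162 = (½)*(1/74)*(-98) - 1297/162 = -49/74 - 1297/162 = -25979/2997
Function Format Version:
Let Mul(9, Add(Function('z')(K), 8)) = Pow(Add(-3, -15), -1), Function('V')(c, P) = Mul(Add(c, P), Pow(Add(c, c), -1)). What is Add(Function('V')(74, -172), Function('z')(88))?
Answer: Rational(-25979, 2997) ≈ -8.6683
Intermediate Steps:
Function('V')(c, P) = Mul(Rational(1, 2), Pow(c, -1), Add(P, c)) (Function('V')(c, P) = Mul(Add(P, c), Pow(Mul(2, c), -1)) = Mul(Add(P, c), Mul(Rational(1, 2), Pow(c, -1))) = Mul(Rational(1, 2), Pow(c, -1), Add(P, c)))
Function('z')(K) = Rational(-1297, 162) (Function('z')(K) = Add(-8, Mul(Rational(1, 9), Pow(Add(-3, -15), -1))) = Add(-8, Mul(Rational(1, 9), Pow(-18, -1))) = Add(-8, Mul(Rational(1, 9), Rational(-1, 18))) = Add(-8, Rational(-1, 162)) = Rational(-1297, 162))
Add(Function('V')(74, -172), Function('z')(88)) = Add(Mul(Rational(1, 2), Pow(74, -1), Add(-172, 74)), Rational(-1297, 162)) = Add(Mul(Rational(1, 2), Rational(1, 74), -98), Rational(-1297, 162)) = Add(Rational(-49, 74), Rational(-1297, 162)) = Rational(-25979, 2997)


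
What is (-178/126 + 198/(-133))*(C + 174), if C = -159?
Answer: -17365/399 ≈ -43.521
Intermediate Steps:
(-178/126 + 198/(-133))*(C + 174) = (-178/126 + 198/(-133))*(-159 + 174) = (-178*1/126 + 198*(-1/133))*15 = (-89/63 - 198/133)*15 = -3473/1197*15 = -17365/399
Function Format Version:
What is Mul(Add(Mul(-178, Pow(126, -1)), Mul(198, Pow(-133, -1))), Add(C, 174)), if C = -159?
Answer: Rational(-17365, 399) ≈ -43.521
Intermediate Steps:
Mul(Add(Mul(-178, Pow(126, -1)), Mul(198, Pow(-133, -1))), Add(C, 174)) = Mul(Add(Mul(-178, Pow(126, -1)), Mul(198, Pow(-133, -1))), Add(-159, 174)) = Mul(Add(Mul(-178, Rational(1, 126)), Mul(198, Rational(-1, 133))), 15) = Mul(Add(Rational(-89, 63), Rational(-198, 133)), 15) = Mul(Rational(-3473, 1197), 15) = Rational(-17365, 399)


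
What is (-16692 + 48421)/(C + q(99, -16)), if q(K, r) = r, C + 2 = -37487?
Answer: -31729/37505 ≈ -0.84599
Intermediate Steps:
C = -37489 (C = -2 - 37487 = -37489)
(-16692 + 48421)/(C + q(99, -16)) = (-16692 + 48421)/(-37489 - 16) = 31729/(-37505) = 31729*(-1/37505) = -31729/37505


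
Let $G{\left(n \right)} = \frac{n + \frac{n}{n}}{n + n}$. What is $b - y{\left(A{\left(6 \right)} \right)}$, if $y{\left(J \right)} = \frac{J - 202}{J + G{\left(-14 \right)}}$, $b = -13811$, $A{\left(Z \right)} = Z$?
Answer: $- \frac{2494303}{181} \approx -13781.0$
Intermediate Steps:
$G{\left(n \right)} = \frac{1 + n}{2 n}$ ($G{\left(n \right)} = \frac{n + 1}{2 n} = \left(1 + n\right) \frac{1}{2 n} = \frac{1 + n}{2 n}$)
$y{\left(J \right)} = \frac{-202 + J}{\frac{13}{28} + J}$ ($y{\left(J \right)} = \frac{J - 202}{J + \frac{1 - 14}{2 \left(-14\right)}} = \frac{-202 + J}{J + \frac{1}{2} \left(- \frac{1}{14}\right) \left(-13\right)} = \frac{-202 + J}{J + \frac{13}{28}} = \frac{-202 + J}{\frac{13}{28} + J}$)
$b - y{\left(A{\left(6 \right)} \right)} = -13811 - \frac{28 \left(-202 + 6\right)}{13 + 28 \cdot 6} = -13811 - 28 \frac{1}{13 + 168} \left(-196\right) = -13811 - 28 \cdot \frac{1}{181} \left(-196\right) = -13811 - - \frac{5488}{181} = -13811 + \frac{5488}{181} = - \frac{2494303}{181}$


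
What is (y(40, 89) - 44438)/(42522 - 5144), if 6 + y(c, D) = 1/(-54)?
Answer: -2399977/2018412 ≈ -1.1890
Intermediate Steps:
y(c, D) = -325/54 (y(c, D) = -6 + 1/(-54) = -6 - 1/54 = -325/54)
(y(40, 89) - 44438)/(42522 - 5144) = (-325/54 - 44438)/(42522 - 5144) = -2399977/54/37378 = -2399977/54*1/37378 = -2399977/2018412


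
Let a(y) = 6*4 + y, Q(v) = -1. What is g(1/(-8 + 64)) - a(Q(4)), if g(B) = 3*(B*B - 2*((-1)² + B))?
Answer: -91277/3136 ≈ -29.106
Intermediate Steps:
a(y) = 24 + y
g(B) = -6 - 6*B + 3*B² (g(B) = 3*(B² - 2*(1 + B)) = 3*(B² + (-2 - 2*B)) = 3*(-2 + B² - 2*B) = -6 - 6*B + 3*B²)
g(1/(-8 + 64)) - a(Q(4)) = (-6 - 6/(-8 + 64) + 3*(1/(-8 + 64))²) - (24 - 1) = (-6 - 6/56 + 3*(1/56)²) - 1*23 = (-6 - 6*1/56 + 3*(1/56)²) - 23 = (-6 - 3/28 + 3*(1/3136)) - 23 = (-6 - 3/28 + 3/3136) - 23 = -19149/3136 - 23 = -91277/3136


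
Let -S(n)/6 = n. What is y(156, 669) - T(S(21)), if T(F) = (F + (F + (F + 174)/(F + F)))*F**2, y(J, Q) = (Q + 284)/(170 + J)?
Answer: 1305231929/326 ≈ 4.0038e+6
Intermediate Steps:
S(n) = -6*n
y(J, Q) = (284 + Q)/(170 + J)
T(F) = F**2*(2*F + (174 + F)/(2*F)) (T(F) = (F + (F + (174 + F)/((2*F))))*F**2 = (F + (F + (174 + F)*(1/(2*F))))*F**2 = (F + (F + (174 + F)/(2*F)))*F**2 = (2*F + (174 + F)/(2*F))*F**2 = F**2*(2*F + (174 + F)/(2*F)))
y(156, 669) - T(S(21)) = (284 + 669)/(170 + 156) - (-6*21)*(174 - 6*21 + 4*(-6*21)**2)/2 = 953/326 - (-126)*(174 - 126 + 4*(-126)**2)/2 = (1/326)*953 - (-126)*(174 - 126 + 4*15876)/2 = 953/326 - (-126)*(174 - 126 + 63504)/2 = 953/326 - (-126)*63552/2 = 953/326 - 1*(-4003776) = 953/326 + 4003776 = 1305231929/326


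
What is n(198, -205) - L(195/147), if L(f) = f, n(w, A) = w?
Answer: 9637/49 ≈ 196.67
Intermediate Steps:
n(198, -205) - L(195/147) = 198 - 195/147 = 198 - 1*65/49 = 198 - 65/49 = 9637/49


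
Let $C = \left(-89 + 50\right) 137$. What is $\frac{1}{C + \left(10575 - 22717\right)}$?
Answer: $- \frac{1}{17485} \approx -5.7192 \cdot 10^{-5}$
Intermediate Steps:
$C = -5343$ ($C = \left(-39\right) 137 = -5343$)
$\frac{1}{C + \left(10575 - 22717\right)} = \frac{1}{-5343 + \left(10575 - 22717\right)} = \frac{1}{-5343 - 12142} = \frac{1}{-17485} = - \frac{1}{17485}$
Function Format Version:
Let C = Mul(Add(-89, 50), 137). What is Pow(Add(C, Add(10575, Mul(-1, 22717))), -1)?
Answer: Rational(-1, 17485) ≈ -5.7192e-5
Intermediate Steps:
C = -5343 (C = Mul(-39, 137) = -5343)
Pow(Add(C, Add(10575, Mul(-1, 22717))), -1) = Pow(Add(-5343, Add(10575, Mul(-1, 22717))), -1) = Pow(Add(-5343, Add(10575, -22717)), -1) = Pow(Add(-5343, -12142), -1) = Pow(-17485, -1) = Rational(-1, 17485)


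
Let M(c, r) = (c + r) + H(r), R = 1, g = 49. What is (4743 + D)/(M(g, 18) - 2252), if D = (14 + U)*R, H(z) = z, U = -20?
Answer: -4737/2167 ≈ -2.1860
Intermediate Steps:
M(c, r) = c + 2*r (M(c, r) = (c + r) + r = c + 2*r)
D = -6 (D = (14 - 20)*1 = -6*1 = -6)
(4743 + D)/(M(g, 18) - 2252) = (4743 - 6)/((49 + 2*18) - 2252) = 4737/((49 + 36) - 2252) = 4737/(85 - 2252) = 4737/(-2167) = 4737*(-1/2167) = -4737/2167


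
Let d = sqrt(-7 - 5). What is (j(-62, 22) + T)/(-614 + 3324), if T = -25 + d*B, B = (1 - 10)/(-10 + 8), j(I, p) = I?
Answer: -87/2710 + 9*I*sqrt(3)/2710 ≈ -0.032103 + 0.0057522*I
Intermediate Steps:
B = 9/2 (B = -9/(-2) = -9*(-1/2) = 9/2 ≈ 4.5000)
d = 2*I*sqrt(3) (d = sqrt(-12) = 2*I*sqrt(3) ≈ 3.4641*I)
T = -25 + 9*I*sqrt(3) (T = -25 + (2*I*sqrt(3))*(9/2) = -25 + 9*I*sqrt(3) ≈ -25.0 + 15.588*I)
(j(-62, 22) + T)/(-614 + 3324) = (-62 + (-25 + 9*I*sqrt(3)))/(-614 + 3324) = (-87 + 9*I*sqrt(3))/2710 = (-87 + 9*I*sqrt(3))*(1/2710) = -87/2710 + 9*I*sqrt(3)/2710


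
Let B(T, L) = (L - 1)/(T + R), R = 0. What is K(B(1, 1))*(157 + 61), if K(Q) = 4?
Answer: 872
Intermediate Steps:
B(T, L) = (-1 + L)/T (B(T, L) = (L - 1)/(T + 0) = (-1 + L)/T)
K(B(1, 1))*(157 + 61) = 4*(157 + 61) = 4*218 = 872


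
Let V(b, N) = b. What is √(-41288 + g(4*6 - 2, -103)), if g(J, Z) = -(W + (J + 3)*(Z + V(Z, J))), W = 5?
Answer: I*√36143 ≈ 190.11*I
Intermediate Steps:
g(J, Z) = -5 - 2*Z*(3 + J) (g(J, Z) = -(5 + (J + 3)*(Z + Z)) = -(5 + (3 + J)*(2*Z)) = -(5 + 2*Z*(3 + J)) = -5 - 2*Z*(3 + J))
√(-41288 + g(4*6 - 2, -103)) = √(-41288 + (-5 - 6*(-103) - 2*(4*6 - 2)*(-103))) = √(-41288 + (-5 + 618 - 2*(24 - 2)*(-103))) = √(-41288 + (-5 + 618 - 2*22*(-103))) = √(-41288 + (-5 + 618 + 4532)) = √(-41288 + 5145) = √(-36143) = I*√36143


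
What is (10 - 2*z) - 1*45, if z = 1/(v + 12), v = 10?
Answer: -386/11 ≈ -35.091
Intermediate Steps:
z = 1/22 (z = 1/(10 + 12) = 1/22 ≈ 0.045455)
(10 - 2*z) - 1*45 = (10 - 2*1/22) - 1*45 = (10 - 1/11) - 45 = 109/11 - 45 = -386/11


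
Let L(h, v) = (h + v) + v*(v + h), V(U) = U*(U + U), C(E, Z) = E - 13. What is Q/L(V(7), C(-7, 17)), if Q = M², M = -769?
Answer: -591361/1482 ≈ -399.03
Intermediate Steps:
Q = 591361 (Q = (-769)² = 591361)
C(E, Z) = -13 + E
V(U) = 2*U² (V(U) = U*(2*U) = 2*U²)
L(h, v) = h + v + v*(h + v) (L(h, v) = (h + v) + v*(h + v) = h + v + v*(h + v))
Q/L(V(7), C(-7, 17)) = 591361/(2*7² + (-13 - 7) + (-13 - 7)² + (2*7²)*(-13 - 7)) = 591361/(2*49 - 20 + (-20)² + (2*49)*(-20)) = 591361/(98 - 20 + 400 + 98*(-20)) = 591361/(98 - 20 + 400 - 1960) = 591361/(-1482) = 591361*(-1/1482) = -591361/1482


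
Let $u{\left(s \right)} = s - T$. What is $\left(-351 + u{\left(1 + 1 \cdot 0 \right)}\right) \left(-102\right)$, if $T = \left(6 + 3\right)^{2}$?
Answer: $43962$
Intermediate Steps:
$T = 81$ ($T = 9^{2} = 81$)
$u{\left(s \right)} = -81 + s$ ($u{\left(s \right)} = s - 81 = -81 + s$)
$\left(-351 + u{\left(1 + 1 \cdot 0 \right)}\right) \left(-102\right) = \left(-351 + \left(-81 + \left(1 + 1 \cdot 0\right)\right)\right) \left(-102\right) = \left(-351 + \left(-81 + \left(1 + 0\right)\right)\right) \left(-102\right) = \left(-351 + \left(-81 + 1\right)\right) \left(-102\right) = \left(-351 - 80\right) \left(-102\right) = \left(-431\right) \left(-102\right) = 43962$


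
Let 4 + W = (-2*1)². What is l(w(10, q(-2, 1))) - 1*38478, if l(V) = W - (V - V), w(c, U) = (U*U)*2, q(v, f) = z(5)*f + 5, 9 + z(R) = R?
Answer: -38478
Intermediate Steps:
z(R) = -9 + R
W = 0 (W = -4 + (-2*1)² = -4 + (-2)² = -4 + 4 = 0)
q(v, f) = 5 - 4*f (q(v, f) = (-9 + 5)*f + 5 = -4*f + 5 = 5 - 4*f)
w(c, U) = 2*U² (w(c, U) = U²*2 = 2*U²)
l(V) = 0 (l(V) = 0 - (V - V) = 0 - 1*0 = 0 + 0 = 0)
l(w(10, q(-2, 1))) - 1*38478 = 0 - 1*38478 = 0 - 38478 = -38478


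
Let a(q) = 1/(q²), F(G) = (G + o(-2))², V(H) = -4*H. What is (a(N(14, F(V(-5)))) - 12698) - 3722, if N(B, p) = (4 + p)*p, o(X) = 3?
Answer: -1305385892520579/79499749849 ≈ -16420.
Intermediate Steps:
F(G) = (3 + G)² (F(G) = (G + 3)² = (3 + G)²)
N(B, p) = p*(4 + p)
a(q) = q⁻²
(a(N(14, F(V(-5)))) - 12698) - 3722 = (((3 - 4*(-5))²*(4 + (3 - 4*(-5))²))⁻² - 12698) - 3722 = (((3 + 20)²*(4 + (3 + 20)²))⁻² - 12698) - 3722 = ((23²*(4 + 23²))⁻² - 12698) - 3722 = ((529*(4 + 529))⁻² - 12698) - 3722 = ((529*533)⁻² - 12698) - 3722 = (281957⁻² - 12698) - 3722 = (1/79499749849 - 12698) - 3722 = -1009487823582601/79499749849 - 3722 = -1305385892520579/79499749849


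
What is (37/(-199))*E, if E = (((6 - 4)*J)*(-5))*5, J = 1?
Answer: 1850/199 ≈ 9.2965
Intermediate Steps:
E = -50 (E = (((6 - 4)*1)*(-5))*5 = ((2*1)*(-5))*5 = (2*(-5))*5 = -10*5 = -50)
(37/(-199))*E = (37/(-199))*(-50) = (37*(-1/199))*(-50) = -37/199*(-50) = 1850/199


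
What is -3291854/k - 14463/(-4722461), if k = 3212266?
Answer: -7749596564768/7584900453313 ≈ -1.0217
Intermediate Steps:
-3291854/k - 14463/(-4722461) = -3291854/3212266 - 14463/(-4722461) = -3291854*1/3212266 - 14463*(-1/4722461) = -1645927/1606133 + 14463/4722461 = -7749596564768/7584900453313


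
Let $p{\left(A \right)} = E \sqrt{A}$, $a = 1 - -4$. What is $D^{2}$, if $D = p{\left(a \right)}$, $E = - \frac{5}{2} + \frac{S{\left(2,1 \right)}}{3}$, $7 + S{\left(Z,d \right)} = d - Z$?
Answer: $\frac{4805}{36} \approx 133.47$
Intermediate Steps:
$S{\left(Z,d \right)} = -7 + d - Z$ ($S{\left(Z,d \right)} = -7 - \left(Z - d\right) = -7 + d - Z$)
$E = - \frac{31}{6}$ ($E = - \frac{5}{2} + \frac{-7 + 1 - 2}{3} = \left(-5\right) \frac{1}{2} + \left(-7 + 1 - 2\right) \frac{1}{3} = - \frac{5}{2} - \frac{8}{3} = - \frac{31}{6} \approx -5.1667$)
$a = 5$ ($a = 1 + 4 = 5$)
$p{\left(A \right)} = - \frac{31 \sqrt{A}}{6}$
$D = - \frac{31 \sqrt{5}}{6} \approx -11.553$
$D^{2} = \left(- \frac{31 \sqrt{5}}{6}\right)^{2} = \frac{4805}{36}$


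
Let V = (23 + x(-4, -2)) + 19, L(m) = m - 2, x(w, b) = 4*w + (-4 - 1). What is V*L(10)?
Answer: 168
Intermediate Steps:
x(w, b) = -5 + 4*w (x(w, b) = 4*w - 5 = -5 + 4*w)
L(m) = -2 + m
V = 21 (V = (23 + (-5 + 4*(-4))) + 19 = (23 + (-5 - 16)) + 19 = (23 - 21) + 19 = 2 + 19 = 21)
V*L(10) = 21*(-2 + 10) = 21*8 = 168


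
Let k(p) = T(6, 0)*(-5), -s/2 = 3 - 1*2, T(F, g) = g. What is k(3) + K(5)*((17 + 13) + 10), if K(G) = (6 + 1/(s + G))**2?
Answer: 14440/9 ≈ 1604.4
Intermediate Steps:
s = -2 (s = -2*(3 - 1*2) = -2*(3 - 2) = -2*1 = -2)
k(p) = 0 (k(p) = 0*(-5) = 0)
K(G) = (6 + 1/(-2 + G))**2
k(3) + K(5)*((17 + 13) + 10) = 0 + ((-11 + 6*5)**2/(-2 + 5)**2)*((17 + 13) + 10) = 0 + ((-11 + 30)**2/3**2)*(30 + 10) = 0 + (19**2*(1/9))*40 = 0 + (361*(1/9))*40 = 0 + (361/9)*40 = 0 + 14440/9 = 14440/9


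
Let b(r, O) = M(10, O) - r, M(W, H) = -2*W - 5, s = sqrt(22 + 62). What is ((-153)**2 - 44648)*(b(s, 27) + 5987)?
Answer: -126626918 + 42478*sqrt(21) ≈ -1.2643e+8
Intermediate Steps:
s = 2*sqrt(21) (s = sqrt(84) = 2*sqrt(21) ≈ 9.1651)
M(W, H) = -5 - 2*W
b(r, O) = -25 - r (b(r, O) = (-5 - 2*10) - r = (-5 - 20) - r = -25 - r)
((-153)**2 - 44648)*(b(s, 27) + 5987) = ((-153)**2 - 44648)*((-25 - 2*sqrt(21)) + 5987) = (23409 - 44648)*((-25 - 2*sqrt(21)) + 5987) = -21239*(5962 - 2*sqrt(21)) = -126626918 + 42478*sqrt(21)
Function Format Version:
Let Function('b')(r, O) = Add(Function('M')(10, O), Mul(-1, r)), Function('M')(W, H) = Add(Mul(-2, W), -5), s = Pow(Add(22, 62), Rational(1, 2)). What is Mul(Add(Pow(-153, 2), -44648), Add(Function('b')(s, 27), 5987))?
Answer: Add(-126626918, Mul(42478, Pow(21, Rational(1, 2)))) ≈ -1.2643e+8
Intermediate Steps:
s = Mul(2, Pow(21, Rational(1, 2))) (s = Pow(84, Rational(1, 2)) = Mul(2, Pow(21, Rational(1, 2))) ≈ 9.1651)
Function('M')(W, H) = Add(-5, Mul(-2, W))
Function('b')(r, O) = Add(-25, Mul(-1, r)) (Function('b')(r, O) = Add(Add(-5, Mul(-2, 10)), Mul(-1, r)) = Add(Add(-5, -20), Mul(-1, r)) = Add(-25, Mul(-1, r)))
Mul(Add(Pow(-153, 2), -44648), Add(Function('b')(s, 27), 5987)) = Mul(Add(Pow(-153, 2), -44648), Add(Add(-25, Mul(-1, Mul(2, Pow(21, Rational(1, 2))))), 5987)) = Mul(Add(23409, -44648), Add(Add(-25, Mul(-2, Pow(21, Rational(1, 2)))), 5987)) = Mul(-21239, Add(5962, Mul(-2, Pow(21, Rational(1, 2))))) = Add(-126626918, Mul(42478, Pow(21, Rational(1, 2))))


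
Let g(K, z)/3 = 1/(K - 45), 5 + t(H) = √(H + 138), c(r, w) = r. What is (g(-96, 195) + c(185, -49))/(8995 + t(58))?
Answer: 4347/211594 ≈ 0.020544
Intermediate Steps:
t(H) = -5 + √(138 + H) (t(H) = -5 + √(H + 138) = -5 + √(138 + H))
g(K, z) = 3/(-45 + K) (g(K, z) = 3/(K - 45) = 3/(-45 + K))
(g(-96, 195) + c(185, -49))/(8995 + t(58)) = (3/(-45 - 96) + 185)/(8995 + (-5 + √(138 + 58))) = (3/(-141) + 185)/(8995 + (-5 + √196)) = (3*(-1/141) + 185)/(8995 + (-5 + 14)) = (-1/47 + 185)/(8995 + 9) = (8694/47)/9004 = (8694/47)*(1/9004) = 4347/211594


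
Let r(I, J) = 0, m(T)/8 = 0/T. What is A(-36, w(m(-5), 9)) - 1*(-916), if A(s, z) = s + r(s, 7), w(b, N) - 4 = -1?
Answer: 880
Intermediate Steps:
m(T) = 0 (m(T) = 8*(0/T) = 8*0 = 0)
w(b, N) = 3 (w(b, N) = 4 - 1 = 3)
A(s, z) = s (A(s, z) = s + 0 = s)
A(-36, w(m(-5), 9)) - 1*(-916) = -36 - 1*(-916) = -36 + 916 = 880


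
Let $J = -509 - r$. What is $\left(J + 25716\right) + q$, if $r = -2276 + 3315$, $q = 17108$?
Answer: $41276$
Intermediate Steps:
$r = 1039$
$J = -1548$ ($J = -509 - 1039 = -1548$)
$\left(J + 25716\right) + q = \left(-1548 + 25716\right) + 17108 = 24168 + 17108 = 41276$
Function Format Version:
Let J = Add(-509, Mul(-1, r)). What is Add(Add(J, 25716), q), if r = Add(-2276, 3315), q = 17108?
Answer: 41276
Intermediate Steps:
r = 1039
J = -1548 (J = Add(-509, Mul(-1, 1039)) = Add(-509, -1039) = -1548)
Add(Add(J, 25716), q) = Add(Add(-1548, 25716), 17108) = Add(24168, 17108) = 41276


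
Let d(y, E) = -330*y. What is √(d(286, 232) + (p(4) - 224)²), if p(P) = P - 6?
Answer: 2*I*√10826 ≈ 208.1*I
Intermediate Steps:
p(P) = -6 + P
√(d(286, 232) + (p(4) - 224)²) = √(-330*286 + ((-6 + 4) - 224)²) = √(-94380 + (-2 - 224)²) = √(-94380 + (-226)²) = √(-94380 + 51076) = √(-43304) = 2*I*√10826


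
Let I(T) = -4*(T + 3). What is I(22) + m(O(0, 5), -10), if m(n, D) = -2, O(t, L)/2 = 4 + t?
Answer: -102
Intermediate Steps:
O(t, L) = 8 + 2*t (O(t, L) = 2*(4 + t) = 8 + 2*t)
I(T) = -12 - 4*T (I(T) = -4*(3 + T) = -12 - 4*T)
I(22) + m(O(0, 5), -10) = (-12 - 4*22) - 2 = (-12 - 88) - 2 = -100 - 2 = -102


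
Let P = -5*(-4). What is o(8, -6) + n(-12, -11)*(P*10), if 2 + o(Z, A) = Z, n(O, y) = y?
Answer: -2194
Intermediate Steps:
o(Z, A) = -2 + Z
P = 20
o(8, -6) + n(-12, -11)*(P*10) = (-2 + 8) - 220*10 = 6 - 11*200 = 6 - 2200 = -2194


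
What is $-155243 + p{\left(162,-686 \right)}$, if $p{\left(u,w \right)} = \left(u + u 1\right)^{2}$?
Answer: $-50267$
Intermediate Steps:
$p{\left(u,w \right)} = 4 u^{2}$ ($p{\left(u,w \right)} = \left(u + u\right)^{2} = \left(2 u\right)^{2} = 4 u^{2}$)
$-155243 + p{\left(162,-686 \right)} = -155243 + 4 \cdot 162^{2} = -155243 + 4 \cdot 26244 = -155243 + 104976 = -50267$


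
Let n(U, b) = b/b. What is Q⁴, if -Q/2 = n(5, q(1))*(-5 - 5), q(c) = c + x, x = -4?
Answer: 160000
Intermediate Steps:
q(c) = -4 + c (q(c) = c - 4 = -4 + c)
n(U, b) = 1
Q = 20 (Q = -2*(-5 - 5) = -2*(-10) = 20)
Q⁴ = 20⁴ = 160000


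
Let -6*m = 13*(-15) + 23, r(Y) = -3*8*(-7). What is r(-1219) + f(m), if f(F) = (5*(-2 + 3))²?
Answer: 193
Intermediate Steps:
r(Y) = 168 (r(Y) = -24*(-7) = 168)
m = 86/3 (m = -(13*(-15) + 23)/6 = -(-195 + 23)/6 = -⅙*(-172) = 86/3 ≈ 28.667)
f(F) = 25 (f(F) = (5*1)² = 5² = 25)
r(-1219) + f(m) = 168 + 25 = 193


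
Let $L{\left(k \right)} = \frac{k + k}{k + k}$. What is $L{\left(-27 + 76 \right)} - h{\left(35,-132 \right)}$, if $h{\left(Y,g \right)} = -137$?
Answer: $138$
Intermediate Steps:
$L{\left(k \right)} = 1$ ($L{\left(k \right)} = \frac{2 k}{2 k} = 2 k \frac{1}{2 k} = 1$)
$L{\left(-27 + 76 \right)} - h{\left(35,-132 \right)} = 1 - -137 = 1 + 137 = 138$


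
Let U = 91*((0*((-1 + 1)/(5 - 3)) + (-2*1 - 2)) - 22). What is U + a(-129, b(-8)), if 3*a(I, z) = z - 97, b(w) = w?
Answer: -2401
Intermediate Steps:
a(I, z) = -97/3 + z/3 (a(I, z) = (z - 97)/3 = (-97 + z)/3 = -97/3 + z/3)
U = -2366 (U = 91*((0*(0/2) + (-2 - 2)) - 22) = 91*((0*(0*(1/2)) - 4) - 22) = 91*((0*0 - 4) - 22) = 91*((0 - 4) - 22) = 91*(-4 - 22) = 91*(-26) = -2366)
U + a(-129, b(-8)) = -2366 + (-97/3 + (1/3)*(-8)) = -2366 + (-97/3 - 8/3) = -2366 - 35 = -2401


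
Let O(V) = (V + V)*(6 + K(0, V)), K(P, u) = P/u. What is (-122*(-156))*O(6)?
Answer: 1370304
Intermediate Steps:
O(V) = 12*V (O(V) = (V + V)*(6 + 0/V) = (2*V)*(6 + 0) = (2*V)*6 = 12*V)
(-122*(-156))*O(6) = (-122*(-156))*(12*6) = 19032*72 = 1370304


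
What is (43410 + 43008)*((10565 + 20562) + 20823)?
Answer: 4489415100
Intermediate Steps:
(43410 + 43008)*((10565 + 20562) + 20823) = 86418*(31127 + 20823) = 86418*51950 = 4489415100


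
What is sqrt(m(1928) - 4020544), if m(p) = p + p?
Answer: 4*I*sqrt(251043) ≈ 2004.2*I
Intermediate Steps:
m(p) = 2*p
sqrt(m(1928) - 4020544) = sqrt(2*1928 - 4020544) = sqrt(3856 - 4020544) = sqrt(-4016688) = 4*I*sqrt(251043)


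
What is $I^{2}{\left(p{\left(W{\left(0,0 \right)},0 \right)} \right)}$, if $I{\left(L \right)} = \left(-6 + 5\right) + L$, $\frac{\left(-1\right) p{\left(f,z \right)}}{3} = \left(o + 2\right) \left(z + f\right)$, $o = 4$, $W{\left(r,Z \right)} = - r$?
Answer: $1$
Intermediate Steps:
$p{\left(f,z \right)} = - 18 f - 18 z$ ($p{\left(f,z \right)} = - 3 \left(4 + 2\right) \left(z + f\right) = - 3 \cdot 6 \left(f + z\right) = - 3 \left(6 f + 6 z\right) = - 18 f - 18 z$)
$I{\left(L \right)} = -1 + L$
$I^{2}{\left(p{\left(W{\left(0,0 \right)},0 \right)} \right)} = \left(-1 - 18 \left(\left(-1\right) 0\right)\right)^{2} = \left(-1 + \left(\left(-18\right) 0 + 0\right)\right)^{2} = \left(-1 + \left(0 + 0\right)\right)^{2} = \left(-1 + 0\right)^{2} = \left(-1\right)^{2} = 1$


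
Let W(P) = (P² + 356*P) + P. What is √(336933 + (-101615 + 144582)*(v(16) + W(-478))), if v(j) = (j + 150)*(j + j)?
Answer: √2713702983 ≈ 52093.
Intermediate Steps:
v(j) = 2*j*(150 + j) (v(j) = (150 + j)*(2*j) = 2*j*(150 + j))
W(P) = P² + 357*P
√(336933 + (-101615 + 144582)*(v(16) + W(-478))) = √(336933 + (-101615 + 144582)*(2*16*(150 + 16) - 478*(357 - 478))) = √(336933 + 42967*(2*16*166 - 478*(-121))) = √(336933 + 42967*(5312 + 57838)) = √(336933 + 42967*63150) = √(336933 + 2713366050) = √2713702983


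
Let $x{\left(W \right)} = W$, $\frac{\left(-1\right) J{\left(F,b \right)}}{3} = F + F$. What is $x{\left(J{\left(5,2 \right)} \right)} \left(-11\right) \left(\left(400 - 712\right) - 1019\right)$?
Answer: $-439230$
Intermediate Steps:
$J{\left(F,b \right)} = - 6 F$ ($J{\left(F,b \right)} = - 3 \left(F + F\right) = - 3 \cdot 2 F = - 6 F$)
$x{\left(J{\left(5,2 \right)} \right)} \left(-11\right) \left(\left(400 - 712\right) - 1019\right) = \left(-6\right) 5 \left(-11\right) \left(\left(400 - 712\right) - 1019\right) = \left(-30\right) \left(-11\right) \left(-312 - 1019\right) = 330 \left(-1331\right) = -439230$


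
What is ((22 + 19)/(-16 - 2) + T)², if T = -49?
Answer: 851929/324 ≈ 2629.4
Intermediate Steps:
((22 + 19)/(-16 - 2) + T)² = ((22 + 19)/(-16 - 2) - 49)² = (41/(-18) - 49)² = (41*(-1/18) - 49)² = (-41/18 - 49)² = (-923/18)² = 851929/324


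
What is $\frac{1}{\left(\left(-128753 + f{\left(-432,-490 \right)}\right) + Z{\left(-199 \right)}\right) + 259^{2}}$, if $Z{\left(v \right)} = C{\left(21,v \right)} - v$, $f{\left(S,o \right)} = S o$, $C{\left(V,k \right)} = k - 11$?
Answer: $\frac{1}{149997} \approx 6.6668 \cdot 10^{-6}$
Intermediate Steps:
$C{\left(V,k \right)} = -11 + k$ ($C{\left(V,k \right)} = k - 11 = -11 + k$)
$Z{\left(v \right)} = -11$ ($Z{\left(v \right)} = \left(-11 + v\right) - v = -11$)
$\frac{1}{\left(\left(-128753 + f{\left(-432,-490 \right)}\right) + Z{\left(-199 \right)}\right) + 259^{2}} = \frac{1}{\left(\left(-128753 - -211680\right) - 11\right) + 259^{2}} = \frac{1}{\left(\left(-128753 + 211680\right) - 11\right) + 67081} = \frac{1}{\left(82927 - 11\right) + 67081} = \frac{1}{82916 + 67081} = \frac{1}{149997}$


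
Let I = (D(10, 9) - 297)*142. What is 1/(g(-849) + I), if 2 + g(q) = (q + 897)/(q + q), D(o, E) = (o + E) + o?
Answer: -283/10770422 ≈ -2.6276e-5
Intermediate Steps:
D(o, E) = E + 2*o (D(o, E) = (E + o) + o = E + 2*o)
g(q) = -2 + (897 + q)/(2*q) (g(q) = -2 + (q + 897)/(q + q) = -2 + (897 + q)/((2*q)) = -2 + (897 + q)*(1/(2*q)) = -2 + (897 + q)/(2*q))
I = -38056 (I = ((9 + 2*10) - 297)*142 = ((9 + 20) - 297)*142 = (29 - 297)*142 = -268*142 = -38056)
1/(g(-849) + I) = 1/((3/2)*(299 - 1*(-849))/(-849) - 38056) = 1/((3/2)*(-1/849)*(299 + 849) - 38056) = 1/((3/2)*(-1/849)*1148 - 38056) = 1/(-574/283 - 38056) = 1/(-10770422/283) = -283/10770422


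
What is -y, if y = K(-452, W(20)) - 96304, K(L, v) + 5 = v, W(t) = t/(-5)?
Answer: 96313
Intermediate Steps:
W(t) = -t/5 (W(t) = t*(-1/5) = -t/5)
K(L, v) = -5 + v
y = -96313 (y = (-5 - 1/5*20) - 96304 = (-5 - 4) - 96304 = -9 - 96304 = -96313)
-y = -1*(-96313) = 96313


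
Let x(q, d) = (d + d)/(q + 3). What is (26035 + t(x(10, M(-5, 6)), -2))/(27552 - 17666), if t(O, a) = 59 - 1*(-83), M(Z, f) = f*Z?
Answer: 26177/9886 ≈ 2.6479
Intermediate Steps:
M(Z, f) = Z*f
x(q, d) = 2*d/(3 + q) (x(q, d) = (2*d)/(3 + q) = 2*d/(3 + q))
t(O, a) = 142 (t(O, a) = 59 + 83 = 142)
(26035 + t(x(10, M(-5, 6)), -2))/(27552 - 17666) = (26035 + 142)/(27552 - 17666) = 26177/9886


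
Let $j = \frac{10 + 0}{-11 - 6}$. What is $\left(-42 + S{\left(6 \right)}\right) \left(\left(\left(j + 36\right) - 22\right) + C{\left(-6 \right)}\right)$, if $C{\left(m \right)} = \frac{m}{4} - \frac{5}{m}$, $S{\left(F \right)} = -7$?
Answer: $- \frac{31850}{51} \approx -624.51$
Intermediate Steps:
$j = - \frac{10}{17}$ ($j = \frac{10}{-17} = 10 \left(- \frac{1}{17}\right) = - \frac{10}{17} \approx -0.58823$)
$C{\left(m \right)} = - \frac{5}{m} + \frac{m}{4}$ ($C{\left(m \right)} = m \frac{1}{4} - \frac{5}{m} = \frac{m}{4} - \frac{5}{m} = - \frac{5}{m} + \frac{m}{4}$)
$\left(-42 + S{\left(6 \right)}\right) \left(\left(\left(j + 36\right) - 22\right) + C{\left(-6 \right)}\right) = \left(-42 - 7\right) \left(\left(\left(- \frac{10}{17} + 36\right) - 22\right) + \left(- \frac{5}{-6} + \frac{1}{4} \left(-6\right)\right)\right) = - 49 \left(\left(\frac{602}{17} - 22\right) - \frac{2}{3}\right) = - 49 \left(\frac{228}{17} + \left(\frac{5}{6} - \frac{3}{2}\right)\right) = - 49 \left(\frac{228}{17} - \frac{2}{3}\right) = \left(-49\right) \frac{650}{51} = - \frac{31850}{51}$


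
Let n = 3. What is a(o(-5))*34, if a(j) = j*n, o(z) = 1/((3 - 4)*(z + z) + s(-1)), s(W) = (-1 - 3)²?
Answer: 51/13 ≈ 3.9231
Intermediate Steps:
s(W) = 16 (s(W) = (-4)² = 16)
o(z) = 1/(16 - 2*z) (o(z) = 1/((3 - 4)*(z + z) + 16) = 1/(-2*z + 16) = 1/(16 - 2*z))
a(j) = 3*j (a(j) = j*3 = 3*j)
a(o(-5))*34 = (3*(-1/(-16 + 2*(-5))))*34 = (3*(-1/(-16 - 10)))*34 = (3*(-1/(-26)))*34 = (3*(-1*(-1/26)))*34 = (3*(1/26))*34 = (3/26)*34 = 51/13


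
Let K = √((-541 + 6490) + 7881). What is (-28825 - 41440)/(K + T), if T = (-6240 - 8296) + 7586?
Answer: 48834175/4828867 + 14053*√13830/9657734 ≈ 10.284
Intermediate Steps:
T = -6950 (T = -14536 + 7586 = -6950)
K = √13830 (K = √(5949 + 7881) = √13830 ≈ 117.60)
(-28825 - 41440)/(K + T) = (-28825 - 41440)/(√13830 - 6950) = -70265/(-6950 + √13830)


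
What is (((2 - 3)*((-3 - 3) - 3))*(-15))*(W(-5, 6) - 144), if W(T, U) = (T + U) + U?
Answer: 18495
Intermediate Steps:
W(T, U) = T + 2*U
(((2 - 3)*((-3 - 3) - 3))*(-15))*(W(-5, 6) - 144) = (((2 - 3)*((-3 - 3) - 3))*(-15))*((-5 + 2*6) - 144) = (-(-6 - 3)*(-15))*((-5 + 12) - 144) = (-1*(-9)*(-15))*(7 - 144) = (9*(-15))*(-137) = -135*(-137) = 18495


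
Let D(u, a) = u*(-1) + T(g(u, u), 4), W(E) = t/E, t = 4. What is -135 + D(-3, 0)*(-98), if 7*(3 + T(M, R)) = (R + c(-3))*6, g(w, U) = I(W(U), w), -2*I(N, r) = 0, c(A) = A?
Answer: -219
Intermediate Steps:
W(E) = 4/E
I(N, r) = 0 (I(N, r) = -½*0 = 0)
g(w, U) = 0
T(M, R) = -39/7 + 6*R/7 (T(M, R) = -3 + ((R - 3)*6)/7 = -3 + ((-3 + R)*6)/7 = -3 + (-18 + 6*R)/7 = -3 + (-18/7 + 6*R/7) = -39/7 + 6*R/7)
D(u, a) = -15/7 - u (D(u, a) = u*(-1) + (-39/7 + (6/7)*4) = -u + (-39/7 + 24/7) = -u - 15/7 = -15/7 - u)
-135 + D(-3, 0)*(-98) = -135 + (-15/7 - 1*(-3))*(-98) = -135 + (-15/7 + 3)*(-98) = -135 + (6/7)*(-98) = -135 - 84 = -219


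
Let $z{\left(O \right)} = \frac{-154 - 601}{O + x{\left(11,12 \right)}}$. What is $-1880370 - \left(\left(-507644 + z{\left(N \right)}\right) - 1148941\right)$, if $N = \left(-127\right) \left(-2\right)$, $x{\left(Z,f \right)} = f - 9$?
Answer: $- \frac{57511990}{257} \approx -2.2378 \cdot 10^{5}$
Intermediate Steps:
$x{\left(Z,f \right)} = -9 + f$
$N = 254$
$z{\left(O \right)} = - \frac{755}{3 + O}$ ($z{\left(O \right)} = \frac{-154 - 601}{O + \left(-9 + 12\right)} = - \frac{755}{O + 3} = - \frac{755}{3 + O}$)
$-1880370 - \left(\left(-507644 + z{\left(N \right)}\right) - 1148941\right) = -1880370 - \left(\left(-507644 - \frac{755}{3 + 254}\right) - 1148941\right) = -1880370 - \left(\left(-507644 - \frac{755}{257}\right) - 1148941\right) = -1880370 - \left(- \frac{130465263}{257} - 1148941\right) = -1880370 - - \frac{425743100}{257} = -1880370 + \frac{425743100}{257} = - \frac{57511990}{257}$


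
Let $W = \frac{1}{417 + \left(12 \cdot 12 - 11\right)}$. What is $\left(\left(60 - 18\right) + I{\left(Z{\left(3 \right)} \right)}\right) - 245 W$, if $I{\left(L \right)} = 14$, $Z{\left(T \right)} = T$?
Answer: $\frac{6111}{110} \approx 55.555$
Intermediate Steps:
$W = \frac{1}{550}$ ($W = \frac{1}{417 + \left(144 - 11\right)} = \frac{1}{417 + 133} = \frac{1}{550} \approx 0.0018182$)
$\left(\left(60 - 18\right) + I{\left(Z{\left(3 \right)} \right)}\right) - 245 W = \left(\left(60 - 18\right) + 14\right) - \frac{49}{110} = \left(42 + 14\right) - \frac{49}{110} = 56 - \frac{49}{110} = \frac{6111}{110}$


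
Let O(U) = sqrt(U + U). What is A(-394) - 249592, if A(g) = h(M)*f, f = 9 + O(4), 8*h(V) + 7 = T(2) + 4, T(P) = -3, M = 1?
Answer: -998395/4 - 3*sqrt(2)/2 ≈ -2.4960e+5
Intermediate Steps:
O(U) = sqrt(2)*sqrt(U) (O(U) = sqrt(2*U) = sqrt(2)*sqrt(U))
h(V) = -3/4 (h(V) = -7/8 + (-3 + 4)/8 = -7/8 + (1/8)*1 = -7/8 + 1/8 = -3/4)
f = 9 + 2*sqrt(2) (f = 9 + sqrt(2)*sqrt(4) = 9 + sqrt(2)*2 = 9 + 2*sqrt(2) ≈ 11.828)
A(g) = -27/4 - 3*sqrt(2)/2 (A(g) = -3*(9 + 2*sqrt(2))/4 = -27/4 - 3*sqrt(2)/2)
A(-394) - 249592 = (-27/4 - 3*sqrt(2)/2) - 249592 = -998395/4 - 3*sqrt(2)/2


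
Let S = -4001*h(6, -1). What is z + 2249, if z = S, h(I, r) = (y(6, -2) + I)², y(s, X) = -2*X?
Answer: -397851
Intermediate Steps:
h(I, r) = (4 + I)² (h(I, r) = (-2*(-2) + I)² = (4 + I)²)
S = -400100 (S = -4001*(4 + 6)² = -4001*10² = -4001*100 = -400100)
z = -400100
z + 2249 = -400100 + 2249 = -397851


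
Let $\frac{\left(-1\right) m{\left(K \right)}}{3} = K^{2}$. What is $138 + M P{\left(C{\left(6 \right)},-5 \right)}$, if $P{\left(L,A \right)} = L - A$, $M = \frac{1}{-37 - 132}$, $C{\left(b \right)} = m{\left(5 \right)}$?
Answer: $\frac{23392}{169} \approx 138.41$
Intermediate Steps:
$m{\left(K \right)} = - 3 K^{2}$
$C{\left(b \right)} = -75$ ($C{\left(b \right)} = - 3 \cdot 5^{2} = \left(-3\right) 25 = -75$)
$M = - \frac{1}{169}$ ($M = \frac{1}{-169} = - \frac{1}{169} \approx -0.0059172$)
$138 + M P{\left(C{\left(6 \right)},-5 \right)} = 138 - \frac{-75 - -5}{169} = 138 - \frac{-75 + 5}{169} = 138 - - \frac{70}{169} = 138 + \frac{70}{169} = \frac{23392}{169}$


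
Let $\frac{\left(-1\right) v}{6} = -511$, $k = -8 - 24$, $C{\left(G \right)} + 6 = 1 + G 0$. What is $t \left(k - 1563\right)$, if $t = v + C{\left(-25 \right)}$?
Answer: $-4882295$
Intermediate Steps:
$C{\left(G \right)} = -5$ ($C{\left(G \right)} = -6 + \left(1 + G 0\right) = -6 + \left(1 + 0\right) = -6 + 1 = -5$)
$k = -32$ ($k = -8 - 24 = -32$)
$v = 3066$ ($v = \left(-6\right) \left(-511\right) = 3066$)
$t = 3061$ ($t = 3066 - 5 = 3061$)
$t \left(k - 1563\right) = 3061 \left(-32 - 1563\right) = 3061 \left(-1595\right) = -4882295$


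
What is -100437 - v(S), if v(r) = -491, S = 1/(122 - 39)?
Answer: -99946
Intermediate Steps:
S = 1/83 ≈ 0.012048
-100437 - v(S) = -100437 - 1*(-491) = -100437 + 491 = -99946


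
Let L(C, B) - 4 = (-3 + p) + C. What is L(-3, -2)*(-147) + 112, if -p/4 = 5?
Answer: 3346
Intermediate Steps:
p = -20 (p = -4*5 = -20)
L(C, B) = -19 + C (L(C, B) = 4 + ((-3 - 20) + C) = 4 + (-23 + C) = -19 + C)
L(-3, -2)*(-147) + 112 = (-19 - 3)*(-147) + 112 = -22*(-147) + 112 = 3234 + 112 = 3346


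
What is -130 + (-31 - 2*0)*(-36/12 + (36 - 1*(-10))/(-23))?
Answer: 25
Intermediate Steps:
-130 + (-31 - 2*0)*(-36/12 + (36 - 1*(-10))/(-23)) = -130 + (-31 - 1*0)*(-36*1/12 + (36 + 10)*(-1/23)) = -130 + (-31 + 0)*(-3 + 46*(-1/23)) = -130 - 31*(-3 - 2) = -130 - 31*(-5) = -130 + 155 = 25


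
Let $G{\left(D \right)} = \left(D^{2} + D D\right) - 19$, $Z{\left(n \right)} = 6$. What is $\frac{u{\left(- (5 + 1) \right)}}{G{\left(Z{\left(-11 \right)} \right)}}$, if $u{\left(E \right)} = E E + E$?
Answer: $\frac{30}{53} \approx 0.56604$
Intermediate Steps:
$G{\left(D \right)} = -19 + 2 D^{2}$ ($G{\left(D \right)} = \left(D^{2} + D^{2}\right) - 19 = 2 D^{2} - 19 = -19 + 2 D^{2}$)
$u{\left(E \right)} = E + E^{2}$ ($u{\left(E \right)} = E^{2} + E = E + E^{2}$)
$\frac{u{\left(- (5 + 1) \right)}}{G{\left(Z{\left(-11 \right)} \right)}} = \frac{- (5 + 1) \left(1 - \left(5 + 1\right)\right)}{-19 + 2 \cdot 6^{2}} = \frac{\left(-1\right) 6 \left(1 - 6\right)}{-19 + 2 \cdot 36} = \frac{\left(-6\right) \left(1 - 6\right)}{-19 + 72} = \frac{\left(-6\right) \left(-5\right)}{53} = 30 \cdot \frac{1}{53} = \frac{30}{53}$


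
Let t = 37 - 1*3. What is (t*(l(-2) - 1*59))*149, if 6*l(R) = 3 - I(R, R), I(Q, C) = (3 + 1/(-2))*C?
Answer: -876418/3 ≈ -2.9214e+5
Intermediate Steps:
t = 34 (t = 37 - 3 = 34)
I(Q, C) = 5*C/2 (I(Q, C) = (3 - ½)*C = 5*C/2)
l(R) = ½ - 5*R/12 (l(R) = (3 - 5*R/2)/6 = ½ - 5*R/12)
(t*(l(-2) - 1*59))*149 = (34*((½ - 5/12*(-2)) - 1*59))*149 = (34*((½ + ⅚) - 59))*149 = (34*(4/3 - 59))*149 = (34*(-173/3))*149 = -5882/3*149 = -876418/3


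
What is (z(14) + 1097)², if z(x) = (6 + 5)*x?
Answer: 1565001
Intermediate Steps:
z(x) = 11*x
(z(14) + 1097)² = (11*14 + 1097)² = (154 + 1097)² = 1251² = 1565001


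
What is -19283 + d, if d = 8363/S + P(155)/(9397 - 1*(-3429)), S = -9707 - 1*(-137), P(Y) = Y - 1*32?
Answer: -53795328427/2789655 ≈ -19284.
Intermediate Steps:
P(Y) = -32 + Y (P(Y) = Y - 32 = -32 + Y)
S = -9570 (S = -9707 + 137 = -9570)
d = -2411062/2789655 (d = 8363/(-9570) + (-32 + 155)/(9397 - 1*(-3429)) = 8363*(-1/9570) + 123/(9397 + 3429) = -8363/9570 + 123/12826 = -2411062/2789655 ≈ -0.86429)
-19283 + d = -19283 - 2411062/2789655 = -53795328427/2789655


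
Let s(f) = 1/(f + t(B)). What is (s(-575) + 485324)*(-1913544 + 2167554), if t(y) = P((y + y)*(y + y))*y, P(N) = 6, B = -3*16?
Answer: 106388179540110/863 ≈ 1.2328e+11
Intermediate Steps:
B = -48
t(y) = 6*y
s(f) = 1/(-288 + f) (s(f) = 1/(f + 6*(-48)) = 1/(f - 288) = 1/(-288 + f))
(s(-575) + 485324)*(-1913544 + 2167554) = (1/(-288 - 575) + 485324)*(-1913544 + 2167554) = (1/(-863) + 485324)*254010 = (-1/863 + 485324)*254010 = (418834611/863)*254010 = 106388179540110/863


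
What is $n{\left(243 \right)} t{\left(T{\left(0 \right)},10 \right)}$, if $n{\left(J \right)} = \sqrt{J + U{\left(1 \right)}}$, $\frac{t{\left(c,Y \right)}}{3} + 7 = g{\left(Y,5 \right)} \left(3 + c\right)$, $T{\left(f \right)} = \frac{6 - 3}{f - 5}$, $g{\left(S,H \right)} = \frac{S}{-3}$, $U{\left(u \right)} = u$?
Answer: $- 90 \sqrt{61} \approx -702.92$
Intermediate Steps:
$g{\left(S,H \right)} = - \frac{S}{3}$ ($g{\left(S,H \right)} = S \left(- \frac{1}{3}\right) = - \frac{S}{3}$)
$T{\left(f \right)} = \frac{3}{-5 + f}$
$t{\left(c,Y \right)} = -21 - Y \left(3 + c\right)$ ($t{\left(c,Y \right)} = -21 + 3 - \frac{Y}{3} \left(3 + c\right) = -21 + 3 \left(- \frac{Y \left(3 + c\right)}{3}\right) = -21 - Y \left(3 + c\right)$)
$n{\left(J \right)} = \sqrt{1 + J}$ ($n{\left(J \right)} = \sqrt{J + 1} = \sqrt{1 + J}$)
$n{\left(243 \right)} t{\left(T{\left(0 \right)},10 \right)} = \sqrt{1 + 243} \left(-21 - 30 - 10 \frac{3}{-5 + 0}\right) = \sqrt{244} \left(-21 - 30 - 10 \frac{3}{-5}\right) = 2 \sqrt{61} \left(-21 - 30 - 10 \cdot 3 \left(- \frac{1}{5}\right)\right) = 2 \sqrt{61} \left(-21 - 30 - 10 \left(- \frac{3}{5}\right)\right) = 2 \sqrt{61} \left(-21 - 30 + 6\right) = 2 \sqrt{61} \left(-45\right) = - 90 \sqrt{61}$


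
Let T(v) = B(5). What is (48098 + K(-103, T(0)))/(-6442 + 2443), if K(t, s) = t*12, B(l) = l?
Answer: -46862/3999 ≈ -11.718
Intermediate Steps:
T(v) = 5
K(t, s) = 12*t
(48098 + K(-103, T(0)))/(-6442 + 2443) = (48098 + 12*(-103))/(-6442 + 2443) = (48098 - 1236)/(-3999) = 46862*(-1/3999) = -46862/3999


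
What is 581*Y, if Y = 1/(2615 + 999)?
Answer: 581/3614 ≈ 0.16076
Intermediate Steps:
Y = 1/3614 ≈ 0.00027670
581*Y = 581*(1/3614) = 581/3614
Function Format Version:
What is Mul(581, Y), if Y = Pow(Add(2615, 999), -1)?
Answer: Rational(581, 3614) ≈ 0.16076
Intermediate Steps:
Y = Rational(1, 3614) (Y = Pow(3614, -1) = Rational(1, 3614) ≈ 0.00027670)
Mul(581, Y) = Mul(581, Rational(1, 3614)) = Rational(581, 3614)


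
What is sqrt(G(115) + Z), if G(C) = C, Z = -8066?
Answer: I*sqrt(7951) ≈ 89.168*I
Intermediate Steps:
sqrt(G(115) + Z) = sqrt(115 - 8066) = sqrt(-7951) = I*sqrt(7951)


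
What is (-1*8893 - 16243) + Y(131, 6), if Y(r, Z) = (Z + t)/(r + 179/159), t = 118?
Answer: -132009343/5252 ≈ -25135.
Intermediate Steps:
Y(r, Z) = (118 + Z)/(179/159 + r) (Y(r, Z) = (Z + 118)/(r + 179/159) = (118 + Z)/(r + 179*(1/159)) = (118 + Z)/(r + 179/159) = (118 + Z)/(179/159 + r))
(-1*8893 - 16243) + Y(131, 6) = (-1*8893 - 16243) + 159*(118 + 6)/(179 + 159*131) = (-8893 - 16243) + 159*124/(179 + 20829) = -25136 + 159*124/21008 = -25136 + 159*(1/21008)*124 = -25136 + 4929/5252 = -132009343/5252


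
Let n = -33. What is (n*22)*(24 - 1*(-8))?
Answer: -23232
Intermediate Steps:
(n*22)*(24 - 1*(-8)) = (-33*22)*(24 - 1*(-8)) = -726*(24 + 8) = -726*32 = -23232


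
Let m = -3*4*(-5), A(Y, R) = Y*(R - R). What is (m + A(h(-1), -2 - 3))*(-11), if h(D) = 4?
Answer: -660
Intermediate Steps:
A(Y, R) = 0 (A(Y, R) = Y*0 = 0)
m = 60 (m = -12*(-5) = 60)
(m + A(h(-1), -2 - 3))*(-11) = (60 + 0)*(-11) = 60*(-11) = -660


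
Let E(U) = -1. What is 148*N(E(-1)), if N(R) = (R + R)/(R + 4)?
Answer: -296/3 ≈ -98.667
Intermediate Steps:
N(R) = 2*R/(4 + R) (N(R) = (2*R)/(4 + R) = 2*R/(4 + R))
148*N(E(-1)) = 148*(2*(-1)/(4 - 1)) = 148*(2*(-1)/3) = 148*(2*(-1)*(⅓)) = 148*(-⅔) = -296/3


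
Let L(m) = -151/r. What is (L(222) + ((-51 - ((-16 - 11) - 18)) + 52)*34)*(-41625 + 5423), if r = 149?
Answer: -8430902770/149 ≈ -5.6583e+7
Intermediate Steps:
L(m) = -151/149
(L(222) + ((-51 - ((-16 - 11) - 18)) + 52)*34)*(-41625 + 5423) = (-151/149 + ((-51 - ((-16 - 11) - 18)) + 52)*34)*(-41625 + 5423) = (-151/149 + ((-51 - (-27 - 18)) + 52)*34)*(-36202) = (-151/149 + ((-51 - 1*(-45)) + 52)*34)*(-36202) = (-151/149 + ((-51 + 45) + 52)*34)*(-36202) = (-151/149 + (-6 + 52)*34)*(-36202) = (-151/149 + 46*34)*(-36202) = (-151/149 + 1564)*(-36202) = (232885/149)*(-36202) = -8430902770/149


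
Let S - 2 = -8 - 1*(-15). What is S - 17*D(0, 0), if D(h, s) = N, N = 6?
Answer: -93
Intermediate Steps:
D(h, s) = 6
S = 9 (S = 2 + (-8 - 1*(-15)) = 2 + (-8 + 15) = 2 + 7 = 9)
S - 17*D(0, 0) = 9 - 17*6 = 9 - 102 = -93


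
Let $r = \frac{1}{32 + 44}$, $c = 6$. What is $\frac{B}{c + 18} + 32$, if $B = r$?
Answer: $\frac{58369}{1824} \approx 32.001$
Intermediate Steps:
$r = \frac{1}{76} \approx 0.013158$
$B = \frac{1}{76} \approx 0.013158$
$\frac{B}{c + 18} + 32 = \frac{1}{76 \left(6 + 18\right)} + 32 = \frac{1}{76 \cdot 24} + 32 = \frac{1}{76} \cdot \frac{1}{24} + 32 = \frac{1}{1824} + 32 = \frac{58369}{1824}$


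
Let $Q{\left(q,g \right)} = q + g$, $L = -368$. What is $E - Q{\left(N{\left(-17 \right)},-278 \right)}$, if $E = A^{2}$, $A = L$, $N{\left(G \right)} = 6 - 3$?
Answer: $135699$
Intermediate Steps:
$N{\left(G \right)} = 3$
$A = -368$
$E = 135424$ ($E = \left(-368\right)^{2} = 135424$)
$Q{\left(q,g \right)} = g + q$
$E - Q{\left(N{\left(-17 \right)},-278 \right)} = 135424 - \left(-278 + 3\right) = 135424 - -275 = 135424 + 275 = 135699$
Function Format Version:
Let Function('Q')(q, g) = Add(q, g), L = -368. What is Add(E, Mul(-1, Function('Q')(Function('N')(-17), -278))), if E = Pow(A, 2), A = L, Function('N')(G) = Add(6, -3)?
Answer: 135699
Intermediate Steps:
Function('N')(G) = 3
A = -368
E = 135424 (E = Pow(-368, 2) = 135424)
Function('Q')(q, g) = Add(g, q)
Add(E, Mul(-1, Function('Q')(Function('N')(-17), -278))) = Add(135424, Mul(-1, Add(-278, 3))) = Add(135424, Mul(-1, -275)) = Add(135424, 275) = 135699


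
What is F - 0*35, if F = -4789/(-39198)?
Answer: 4789/39198 ≈ 0.12217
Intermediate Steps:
F = 4789/39198 (F = -4789*(-1/39198) = 4789/39198 ≈ 0.12217)
F - 0*35 = 4789/39198 - 0*35 = 4789/39198 - 1*0 = 4789/39198 + 0 = 4789/39198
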